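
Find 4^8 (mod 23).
8 = 8 (binary 1000). Repeated squaring mod 23: 4^1 ≡ 4; 4^2 ≡ 4² = 16 ≡ 16; 4^4 ≡ 16² = 256 ≡ 3; 4^8 ≡ 3² = 9 ≡ 9. So 4^8 ≡ 9 (mod 23).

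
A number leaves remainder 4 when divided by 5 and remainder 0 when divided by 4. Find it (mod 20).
M = 5 × 4 = 20. M₁ = 4, y₁ ≡ 4 (mod 5). M₂ = 5, y₂ ≡ 1 (mod 4). x = 4×4×4 + 0×5×1 ≡ 4 (mod 20)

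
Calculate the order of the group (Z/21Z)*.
12

Prime factorization: 21 = 3 × 7
Using the formula φ(n) = n × Π(1 - 1/p) for each prime factor p:
φ(21) = 21 × (1 - 1/3) × (1 - 1/7)
φ(21) = 12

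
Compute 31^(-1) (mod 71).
31^(-1) ≡ 55 (mod 71). Verification: 31 × 55 = 1705 ≡ 1 (mod 71)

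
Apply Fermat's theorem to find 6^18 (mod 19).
By Fermat's Little Theorem, 6^{18} ≡ 1 (mod 19) since 19 is prime and gcd(6, 19) = 1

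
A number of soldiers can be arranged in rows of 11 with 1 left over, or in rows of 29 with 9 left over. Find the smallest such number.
M = 11 × 29 = 319. M₁ = 29, y₁ ≡ 8 (mod 11). M₂ = 11, y₂ ≡ 8 (mod 29). r = 1×29×8 + 9×11×8 ≡ 67 (mod 319). The smallest positive such number is 67.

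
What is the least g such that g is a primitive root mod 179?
p - 1 = 178 has prime divisors 2, 89. h is a primitive root mod 179 iff h^(178/q) ≢ 1 (mod 179) for each such q.
h = 2: 2^89 ≡ 178, 2^2 ≡ 4 (mod 179); none is 1, so 2 has order 178 and is a primitive root.
The smallest primitive root mod 179 is g = 2.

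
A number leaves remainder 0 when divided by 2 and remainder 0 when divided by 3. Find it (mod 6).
M = 2 × 3 = 6. M₁ = 3, y₁ ≡ 1 (mod 2). M₂ = 2, y₂ ≡ 2 (mod 3). n = 0×3×1 + 0×2×2 ≡ 0 (mod 6)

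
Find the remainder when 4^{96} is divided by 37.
By Fermat: 4^{36} ≡ 1 (mod 37). 96 = 2×36 + 24. So 4^{96} ≡ 4^{24} ≡ 26 (mod 37)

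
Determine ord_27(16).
Powers of 16 mod 27: 16^1≡16, 16^2≡13, 16^3≡19, 16^4≡7, 16^5≡4, 16^6≡10, 16^7≡25, 16^8≡22, 16^9≡1. Order = 9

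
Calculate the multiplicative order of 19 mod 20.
Powers of 19 mod 20: 19^1≡19, 19^2≡1. Order = 2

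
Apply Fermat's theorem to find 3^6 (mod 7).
By Fermat's Little Theorem, 3^{6} ≡ 1 (mod 7) since 7 is prime and gcd(3, 7) = 1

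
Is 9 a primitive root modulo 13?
No

To verify, check if 9^(12/q) ≢ 1 (mod 13) for each prime divisor q of 12
Divisors of 12 = 12: [1, 2, 3, 4, 6, 12]
  9^(12/2) = 9^6 ≡ 1 (mod 13)
  9^(12/3) = 9^4 ≡ 9 (mod 13)
Conclusion: 9 is not a primitive root modulo 13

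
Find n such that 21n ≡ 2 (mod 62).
6

Since gcd(21, 62) = 1 divides 2, a solution exists.
Multiply both sides by the inverse of 21 mod 62:
  21^(-1) mod 62 = 3
  x ≡ 3 × 2 ≡ 6 ≡ 6 (mod 62)
Verification: 21 × 6 = 126 = 2 × 62 + 2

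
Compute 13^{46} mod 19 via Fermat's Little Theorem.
6

By Fermat's Little Theorem, a^(p-1) ≡ 1 (mod p) for prime p and gcd(a, p) = 1
Here p = 19, so 13^18 ≡ 1 (mod 19)
We can reduce the exponent: 46 mod 18 = 10
So 13^46 ≡ 13^10 (mod 19)
Computing: 13^10 mod 19 = 6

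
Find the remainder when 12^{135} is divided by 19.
By Fermat: 12^{18} ≡ 1 (mod 19). 135 = 7×18 + 9. So 12^{135} ≡ 12^{9} ≡ 18 (mod 19)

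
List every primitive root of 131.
Primitive roots mod 131: {2, 6, 8, 10, 14, 17, 22, 23, 26, 29, 30, 31, 37, 40, 50, 54, 56, 57, 66, 67, 72, 76, 82, 83, 85, 87, 88, 90, 93, 95, 96, 97, 98, 103, 104, 106, 110, 111, 115, 116, 118, 119, 120, 122, 124, 126, 127, 128}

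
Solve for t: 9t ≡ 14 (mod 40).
6

Since gcd(9, 40) = 1 divides 14, a solution exists.
Multiply both sides by the inverse of 9 mod 40:
  9^(-1) mod 40 = 9
  x ≡ 9 × 14 ≡ 126 ≡ 6 (mod 40)
Verification: 9 × 6 = 54 = 1 × 40 + 14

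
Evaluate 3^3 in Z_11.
3 = 2 + 1 (binary 11). Repeated squaring mod 11: 3^1 ≡ 3; 3^2 ≡ 3² = 9 ≡ 9. Multiply: 3^3 = 3^2 × 3^1 ≡ 9 × 3 (mod 11): 9 × 3 = 27 ≡ 5. So 3^3 ≡ 5 (mod 11).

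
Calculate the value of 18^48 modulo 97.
Using repeated squaring. 48 = 32 + 16 (binary 110000). Repeated squaring mod 97: 18^1 ≡ 18; 18^2 ≡ 18² = 324 ≡ 33; 18^4 ≡ 33² = 1089 ≡ 22; 18^8 ≡ 22² = 484 ≡ 96; 18^16 ≡ 96² = 9216 ≡ 1; 18^32 ≡ 1² = 1 ≡ 1. Multiply: 18^48 = 18^32 × 18^16 ≡ 1 × 1 (mod 97): 1 × 1 = 1 ≡ 1. So 18^48 ≡ 1 (mod 97).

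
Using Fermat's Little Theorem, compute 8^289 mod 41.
By Fermat: 8^{40} ≡ 1 (mod 41). 289 ≡ 9 (mod 40). So 8^{289} ≡ 8^{9} ≡ 5 (mod 41)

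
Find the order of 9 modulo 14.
Powers of 9 mod 14: 9^1≡9, 9^2≡11, 9^3≡1. Order = 3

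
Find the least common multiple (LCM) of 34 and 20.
340

First find GCD(34, 20) using the Euclidean algorithm:
34 = 1 × 20 + 14
20 = 1 × 14 + 6
14 = 2 × 6 + 2
6 = 3 × 2 + 0
GCD(34, 20) = 2

LCM formula: LCM(a, b) = (a × b) / GCD(a, b)
LCM(34, 20) = (34 × 20) / 2
LCM(34, 20) = 680 / 2
LCM(34, 20) = 340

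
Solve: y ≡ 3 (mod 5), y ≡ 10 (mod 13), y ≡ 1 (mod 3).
M = 5 × 13 × 3 = 195. M₁ = 39, y₁ ≡ 4 (mod 5). M₂ = 15, y₂ ≡ 7 (mod 13). M₃ = 65, y₃ ≡ 2 (mod 3). y = 3×39×4 + 10×15×7 + 1×65×2 ≡ 88 (mod 195)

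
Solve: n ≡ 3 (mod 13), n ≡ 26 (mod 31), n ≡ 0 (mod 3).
M = 13 × 31 × 3 = 1209. M₁ = 93, y₁ ≡ 7 (mod 13). M₂ = 39, y₂ ≡ 4 (mod 31). M₃ = 403, y₃ ≡ 1 (mod 3). n = 3×93×7 + 26×39×4 + 0×403×1 ≡ 1173 (mod 1209)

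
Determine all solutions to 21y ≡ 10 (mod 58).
6

Since gcd(21, 58) = 1 divides 10, a solution exists.
Multiply both sides by the inverse of 21 mod 58:
  21^(-1) mod 58 = 47
  x ≡ 47 × 10 ≡ 470 ≡ 6 (mod 58)
Verification: 21 × 6 = 126 = 2 × 58 + 10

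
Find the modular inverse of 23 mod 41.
23^(-1) ≡ 25 (mod 41). Verification: 23 × 25 = 575 ≡ 1 (mod 41)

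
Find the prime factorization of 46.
2 × 23

Divide by primes starting from smallest:
46 ÷ 2 = 23
23 ÷ 23 = 1

46 = 2 × 23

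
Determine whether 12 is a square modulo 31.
By Euler's criterion: 12^{15} ≡ 30 (mod 31). Since this equals -1 (≡ 30), 12 is not a QR.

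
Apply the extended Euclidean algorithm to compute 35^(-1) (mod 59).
Extended GCD: 35(27) + 59(-16) = 1. So 35^(-1) ≡ 27 ≡ 27 (mod 59). Verify: 35 × 27 = 945 ≡ 1 (mod 59)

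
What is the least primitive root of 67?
2

A primitive root g modulo p has order p-1 = 66
Prime divisors of 66: [2, 3, 11]
g is a primitive root iff g^(66/q) ≢ 1 (mod 67) for each prime divisor q
Testing small values:
  g = 2: 2^33 ≡ 66, 2^22 ≡ 37, 2^6 ≡ 64 (mod 67) → none is 1, primitive root!
The smallest primitive root is 2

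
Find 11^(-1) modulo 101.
46

Using Extended Euclidean Algorithm:
gcd(11, 101) = 1
Bezout coefficients: 11 × 46 + 101 × -5 = 1
So 11 × 46 ≡ 1 (mod 101)
The inverse is 46 mod 101 = 46
Verification: 11 × 46 = 506 = 5 × 101 + 1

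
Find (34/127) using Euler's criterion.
(34/127) = 34^{63} mod 127 = 1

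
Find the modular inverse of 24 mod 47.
24^(-1) ≡ 2 (mod 47). Verification: 24 × 2 = 48 ≡ 1 (mod 47)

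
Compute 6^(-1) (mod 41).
6^(-1) ≡ 7 (mod 41). Verification: 6 × 7 = 42 ≡ 1 (mod 41)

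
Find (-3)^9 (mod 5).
(-3) ≡ 2 (mod 5). 9 = 8 + 1 (binary 1001). Repeated squaring mod 5: 2^1 ≡ 2; 2^2 ≡ 2² = 4 ≡ 4; 2^4 ≡ 4² = 16 ≡ 1; 2^8 ≡ 1² = 1 ≡ 1. Multiply: (-3)^9 ≡ 2^8 × 2^1 ≡ 1 × 2 (mod 5): 1 × 2 = 2 ≡ 2. So (-3)^9 ≡ 2 (mod 5).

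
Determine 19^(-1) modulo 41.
19^(-1) ≡ 13 (mod 41). Verification: 19 × 13 = 247 ≡ 1 (mod 41)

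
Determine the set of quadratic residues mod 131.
QRs mod 131: {1, 3, 4, 5, 7, 9, 11, 12, 13, 15, 16, 20, 21, 25, 27, 28, 33, 34, 35, 36, 38, 39, 41, 43, 44, 45, 46, 48, 49, 52, 53, 55, 58, 59, 60, 61, 62, 63, 64, 65, 74, 75, 77, 80, 81, 84, 89, 91, 94, 99, 100, 101, 102, 105, 107, 108, 109, 112, 113, 114, 117, 121, 123, 125, 129}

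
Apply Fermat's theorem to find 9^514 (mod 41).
By Fermat: 9^{40} ≡ 1 (mod 41). 514 ≡ 34 (mod 40). So 9^{514} ≡ 9^{34} ≡ 40 (mod 41)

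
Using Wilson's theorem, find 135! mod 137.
(136)! = (135)! × (136) ≡ -1 (mod 137). So (135)! ≡ -1 × (136)^(-1) ≡ (-1)×(-1) = 1 (mod 137)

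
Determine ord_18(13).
Powers of 13 mod 18: 13^1≡13, 13^2≡7, 13^3≡1. Order = 3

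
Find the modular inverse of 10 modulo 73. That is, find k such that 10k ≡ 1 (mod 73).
22

Using Extended Euclidean Algorithm:
gcd(10, 73) = 1
Bezout coefficients: 10 × 22 + 73 × -3 = 1
So 10 × 22 ≡ 1 (mod 73)
The inverse is 22 mod 73 = 22
Verification: 10 × 22 = 220 = 3 × 73 + 1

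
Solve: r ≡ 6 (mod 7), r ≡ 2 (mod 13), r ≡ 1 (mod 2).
M = 7 × 13 × 2 = 182. M₁ = 26, y₁ ≡ 3 (mod 7). M₂ = 14, y₂ ≡ 1 (mod 13). M₃ = 91, y₃ ≡ 1 (mod 2). r = 6×26×3 + 2×14×1 + 1×91×1 ≡ 41 (mod 182)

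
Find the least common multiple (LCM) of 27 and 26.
702

First find GCD(27, 26) using the Euclidean algorithm:
27 = 1 × 26 + 1
26 = 26 × 1 + 0
GCD(27, 26) = 1

LCM formula: LCM(a, b) = (a × b) / GCD(a, b)
LCM(27, 26) = (27 × 26) / 1
LCM(27, 26) = 702 / 1
LCM(27, 26) = 702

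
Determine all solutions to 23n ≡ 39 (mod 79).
12

Since gcd(23, 79) = 1 divides 39, a solution exists.
Multiply both sides by the inverse of 23 mod 79:
  23^(-1) mod 79 = 55
  x ≡ 55 × 39 ≡ 2145 ≡ 12 (mod 79)
Verification: 23 × 12 = 276 = 3 × 79 + 39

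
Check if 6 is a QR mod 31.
By Euler's criterion: 6^{15} ≡ 30 (mod 31). Since this equals -1 (≡ 30), 6 is not a QR.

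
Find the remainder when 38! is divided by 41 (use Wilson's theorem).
(40)! = (38)! × (39) × (40) ≡ -1 (mod 41). So (38)! ≡ -1 × [(40)(39)]^(-1) ≡ 20 (mod 41)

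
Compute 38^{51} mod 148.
112

Using successive squaring:
Binary expansion of 51: 110011
Powers of 38 mod 148 (each is the square of the previous):
  38^1 ≡ 38 (mod 148)
  38^2 ≡ 38² = 1444 ≡ 112 (mod 148)
  38^4 ≡ 112² = 12544 ≡ 112 (mod 148)
  38^8 ≡ 112² = 12544 ≡ 112 (mod 148)
  38^16 ≡ 112² = 12544 ≡ 112 (mod 148)
  38^32 ≡ 112² = 12544 ≡ 112 (mod 148)
51 = 32 + 16 + 2 + 1, so 38^51 = 38^32 × 38^16 × 38^2 × 38^1 ≡ 112 × 112 × 112 × 38 (mod 148)
Multiplying step by step:
  112 × 112 = 12544 ≡ 112 (mod 148)
  112 × 112 = 12544 ≡ 112 (mod 148)
  112 × 38 = 4256 ≡ 112 (mod 148)
Result: 38^51 ≡ 112 (mod 148)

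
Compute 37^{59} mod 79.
68

Using successive squaring:
Binary expansion of 59: 111011
Powers of 37 mod 79 (each is the square of the previous):
  37^1 ≡ 37 (mod 79)
  37^2 ≡ 37² = 1369 ≡ 26 (mod 79)
  37^4 ≡ 26² = 676 ≡ 44 (mod 79)
  37^8 ≡ 44² = 1936 ≡ 40 (mod 79)
  37^16 ≡ 40² = 1600 ≡ 20 (mod 79)
  37^32 ≡ 20² = 400 ≡ 5 (mod 79)
59 = 32 + 16 + 8 + 2 + 1, so 37^59 = 37^32 × 37^16 × 37^8 × 37^2 × 37^1 ≡ 5 × 20 × 40 × 26 × 37 (mod 79)
Multiplying step by step:
  5 × 20 = 100 ≡ 21 (mod 79)
  21 × 40 = 840 ≡ 50 (mod 79)
  50 × 26 = 1300 ≡ 36 (mod 79)
  36 × 37 = 1332 ≡ 68 (mod 79)
Result: 37^59 ≡ 68 (mod 79)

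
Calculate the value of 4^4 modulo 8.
4 = 4 (binary 100). Repeated squaring mod 8: 4^1 ≡ 4; 4^2 ≡ 4² = 16 ≡ 0; 4^4 ≡ 0² = 0 ≡ 0. So 4^4 ≡ 0 (mod 8).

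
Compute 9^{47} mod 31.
19

Using successive squaring:
Binary expansion of 47: 101111
Powers of 9 mod 31 (each is the square of the previous):
  9^1 ≡ 9 (mod 31)
  9^2 ≡ 9² = 81 ≡ 19 (mod 31)
  9^4 ≡ 19² = 361 ≡ 20 (mod 31)
  9^8 ≡ 20² = 400 ≡ 28 (mod 31)
  9^16 ≡ 28² = 784 ≡ 9 (mod 31)
  9^32 ≡ 9² = 81 ≡ 19 (mod 31)
47 = 32 + 8 + 4 + 2 + 1, so 9^47 = 9^32 × 9^8 × 9^4 × 9^2 × 9^1 ≡ 19 × 28 × 20 × 19 × 9 (mod 31)
Multiplying step by step:
  19 × 28 = 532 ≡ 5 (mod 31)
  5 × 20 = 100 ≡ 7 (mod 31)
  7 × 19 = 133 ≡ 9 (mod 31)
  9 × 9 = 81 ≡ 19 (mod 31)
Result: 9^47 ≡ 19 (mod 31)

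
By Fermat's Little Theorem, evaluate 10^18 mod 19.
By Fermat's Little Theorem, 10^{18} ≡ 1 (mod 19) since 19 is prime and gcd(10, 19) = 1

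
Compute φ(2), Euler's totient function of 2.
1

Prime factorization: 2 = 2
Using the formula φ(n) = n × Π(1 - 1/p) for each prime factor p:
φ(2) = 2 × (1 - 1/2)
φ(2) = 1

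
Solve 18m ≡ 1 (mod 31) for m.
18^(-1) ≡ 19 (mod 31). Verification: 18 × 19 = 342 ≡ 1 (mod 31)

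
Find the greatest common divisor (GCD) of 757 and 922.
1

Using the Euclidean algorithm:
757 = 0 × 922 + 757
922 = 1 × 757 + 165
757 = 4 × 165 + 97
165 = 1 × 97 + 68
97 = 1 × 68 + 29
68 = 2 × 29 + 10
29 = 2 × 10 + 9
10 = 1 × 9 + 1
9 = 9 × 1 + 0

GCD(757, 922) = 1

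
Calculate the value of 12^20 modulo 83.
Using repeated squaring. 20 = 16 + 4 (binary 10100). Repeated squaring mod 83: 12^1 ≡ 12; 12^2 ≡ 12² = 144 ≡ 61; 12^4 ≡ 61² = 3721 ≡ 69; 12^8 ≡ 69² = 4761 ≡ 30; 12^16 ≡ 30² = 900 ≡ 70. Multiply: 12^20 = 12^16 × 12^4 ≡ 70 × 69 (mod 83): 70 × 69 = 4830 ≡ 16. So 12^20 ≡ 16 (mod 83).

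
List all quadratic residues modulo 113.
QRs mod 113: {1, 2, 4, 7, 8, 9, 11, 13, 14, 15, 16, 18, 22, 25, 26, 28, 30, 31, 32, 36, 41, 44, 49, 50, 51, 52, 53, 56, 57, 60, 61, 62, 63, 64, 69, 72, 77, 81, 82, 83, 85, 87, 88, 91, 95, 97, 98, 99, 100, 102, 104, 105, 106, 109, 111, 112}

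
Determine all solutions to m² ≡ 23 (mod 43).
The square roots of 23 mod 43 are 25 and 18. Verify: 25² = 625 ≡ 23 (mod 43)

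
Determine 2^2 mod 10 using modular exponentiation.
2 = 2 (binary 10). Repeated squaring mod 10: 2^1 ≡ 2; 2^2 ≡ 2² = 4 ≡ 4. So 2^2 ≡ 4 (mod 10).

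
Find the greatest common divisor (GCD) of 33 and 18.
3

Using the Euclidean algorithm:
33 = 1 × 18 + 15
18 = 1 × 15 + 3
15 = 5 × 3 + 0

GCD(33, 18) = 3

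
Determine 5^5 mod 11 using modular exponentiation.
5 = 4 + 1 (binary 101). Repeated squaring mod 11: 5^1 ≡ 5; 5^2 ≡ 5² = 25 ≡ 3; 5^4 ≡ 3² = 9 ≡ 9. Multiply: 5^5 = 5^4 × 5^1 ≡ 9 × 5 (mod 11): 9 × 5 = 45 ≡ 1. So 5^5 ≡ 1 (mod 11).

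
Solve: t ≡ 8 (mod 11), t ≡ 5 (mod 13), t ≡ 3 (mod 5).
M = 11 × 13 × 5 = 715. M₁ = 65, y₁ ≡ 10 (mod 11). M₂ = 55, y₂ ≡ 9 (mod 13). M₃ = 143, y₃ ≡ 2 (mod 5). t = 8×65×10 + 5×55×9 + 3×143×2 ≡ 668 (mod 715)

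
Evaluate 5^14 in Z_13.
Using Fermat: 5^{12} ≡ 1 (mod 13). 14 ≡ 2 (mod 12). So 5^{14} ≡ 5^{2} ≡ 12 (mod 13)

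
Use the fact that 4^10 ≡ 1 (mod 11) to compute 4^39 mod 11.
By Fermat: 4^{10} ≡ 1 (mod 11). 39 = 3×10 + 9. So 4^{39} ≡ 4^{9} ≡ 3 (mod 11)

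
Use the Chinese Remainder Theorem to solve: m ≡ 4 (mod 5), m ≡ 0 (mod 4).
M = 5 × 4 = 20. M₁ = 4, y₁ ≡ 4 (mod 5). M₂ = 5, y₂ ≡ 1 (mod 4). m = 4×4×4 + 0×5×1 ≡ 4 (mod 20)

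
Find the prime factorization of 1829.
31 × 59

Divide by primes starting from smallest:
1829 ÷ 31 = 59
59 ÷ 59 = 1

1829 = 31 × 59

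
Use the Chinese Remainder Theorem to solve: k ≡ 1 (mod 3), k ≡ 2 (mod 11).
13

Using the Chinese Remainder Theorem:
M = product of moduli = 33
For equation 1: M_1 = 11, 11 ≡ 2 (mod 3), inverse of 11 mod 3 is 2 (check: 2 × 2 = 4 ≡ 1 (mod 3))
For equation 2: M_2 = 3, 3 ≡ 3 (mod 11), inverse of 3 mod 11 is 4 (check: 3 × 4 = 12 ≡ 1 (mod 11))
Combine: k ≡ Σ r_i×M_i×(M_i⁻¹ mod m_i) = 1×11×2 + 2×3×4 = 22 + 24 = 46
46 mod 33 = 13
k ≡ 13 (mod 33)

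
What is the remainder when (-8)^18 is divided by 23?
Using repeated squaring. (-8) ≡ 15 (mod 23). 18 = 16 + 2 (binary 10010). Repeated squaring mod 23: 15^1 ≡ 15; 15^2 ≡ 15² = 225 ≡ 18; 15^4 ≡ 18² = 324 ≡ 2; 15^8 ≡ 2² = 4 ≡ 4; 15^16 ≡ 4² = 16 ≡ 16. Multiply: (-8)^18 ≡ 15^16 × 15^2 ≡ 16 × 18 (mod 23): 16 × 18 = 288 ≡ 12. So (-8)^18 ≡ 12 (mod 23).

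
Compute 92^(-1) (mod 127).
92^(-1) ≡ 29 (mod 127). Verification: 92 × 29 = 2668 ≡ 1 (mod 127)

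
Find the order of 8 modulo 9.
Powers of 8 mod 9: 8^1≡8, 8^2≡1. Order = 2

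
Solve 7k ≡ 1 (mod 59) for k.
17

Using Extended Euclidean Algorithm:
gcd(7, 59) = 1
Bezout coefficients: 7 × 17 + 59 × -2 = 1
So 7 × 17 ≡ 1 (mod 59)
The inverse is 17 mod 59 = 17
Verification: 7 × 17 = 119 = 2 × 59 + 1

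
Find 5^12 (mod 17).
Using repeated squaring. 12 = 8 + 4 (binary 1100). Repeated squaring mod 17: 5^1 ≡ 5; 5^2 ≡ 5² = 25 ≡ 8; 5^4 ≡ 8² = 64 ≡ 13; 5^8 ≡ 13² = 169 ≡ 16. Multiply: 5^12 = 5^8 × 5^4 ≡ 16 × 13 (mod 17): 16 × 13 = 208 ≡ 4. So 5^12 ≡ 4 (mod 17).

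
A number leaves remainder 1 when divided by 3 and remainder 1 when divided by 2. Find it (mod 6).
M = 3 × 2 = 6. M₁ = 2, y₁ ≡ 2 (mod 3). M₂ = 3, y₂ ≡ 1 (mod 2). t = 1×2×2 + 1×3×1 ≡ 1 (mod 6)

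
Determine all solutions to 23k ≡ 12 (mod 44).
12

Since gcd(23, 44) = 1 divides 12, a solution exists.
Multiply both sides by the inverse of 23 mod 44:
  23^(-1) mod 44 = 23
  x ≡ 23 × 12 ≡ 276 ≡ 12 (mod 44)
Verification: 23 × 12 = 276 = 6 × 44 + 12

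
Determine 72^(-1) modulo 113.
72^(-1) ≡ 11 (mod 113). Verification: 72 × 11 = 792 ≡ 1 (mod 113)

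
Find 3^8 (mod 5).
8 = 8 (binary 1000). Repeated squaring mod 5: 3^1 ≡ 3; 3^2 ≡ 3² = 9 ≡ 4; 3^4 ≡ 4² = 16 ≡ 1; 3^8 ≡ 1² = 1 ≡ 1. So 3^8 ≡ 1 (mod 5).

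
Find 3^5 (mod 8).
5 = 4 + 1 (binary 101). Repeated squaring mod 8: 3^1 ≡ 3; 3^2 ≡ 3² = 9 ≡ 1; 3^4 ≡ 1² = 1 ≡ 1. Multiply: 3^5 = 3^4 × 3^1 ≡ 1 × 3 (mod 8): 1 × 3 = 3 ≡ 3. So 3^5 ≡ 3 (mod 8).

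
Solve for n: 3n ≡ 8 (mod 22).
10

Since gcd(3, 22) = 1 divides 8, a solution exists.
Multiply both sides by the inverse of 3 mod 22:
  3^(-1) mod 22 = 15
  x ≡ 15 × 8 ≡ 120 ≡ 10 (mod 22)
Verification: 3 × 10 = 30 = 1 × 22 + 8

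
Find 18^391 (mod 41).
Using Fermat: 18^{40} ≡ 1 (mod 41). 391 ≡ 31 (mod 40). So 18^{391} ≡ 18^{31} ≡ 18 (mod 41)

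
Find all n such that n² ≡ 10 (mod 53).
The square roots of 10 mod 53 are 13 and 40. Verify: 13² = 169 ≡ 10 (mod 53)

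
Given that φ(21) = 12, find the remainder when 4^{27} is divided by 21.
By Euler: 4^{12} ≡ 1 (mod 21) since gcd(4, 21) = 1. 27 = 2×12 + 3. So 4^{27} ≡ 4^{3} ≡ 1 (mod 21)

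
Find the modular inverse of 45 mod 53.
45^(-1) ≡ 33 (mod 53). Verification: 45 × 33 = 1485 ≡ 1 (mod 53)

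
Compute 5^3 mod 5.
5 ≡ 0 (mod 5). 3 = 2 + 1 (binary 11). Repeated squaring mod 5: 0^1 ≡ 0; 0^2 ≡ 0² = 0 ≡ 0. Multiply: 5^3 ≡ 0^2 × 0^1 ≡ 0 × 0 (mod 5): 0 × 0 = 0 ≡ 0. So 5^3 ≡ 0 (mod 5).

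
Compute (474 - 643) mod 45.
11

(474 - 643) = -169
-169 mod 45 = 11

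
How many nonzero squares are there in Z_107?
For prime 107, there are (p-1)/2 = (107-1)/2 = 53 quadratic residues (excluding 0).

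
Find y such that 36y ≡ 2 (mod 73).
69

Since gcd(36, 73) = 1 divides 2, a solution exists.
Multiply both sides by the inverse of 36 mod 73:
  36^(-1) mod 73 = 71
  x ≡ 71 × 2 ≡ 142 ≡ 69 (mod 73)
Verification: 36 × 69 = 2484 = 34 × 73 + 2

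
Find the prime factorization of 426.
2 × 3 × 71

Divide by primes starting from smallest:
426 ÷ 2 = 213
213 ÷ 3 = 71
71 ÷ 71 = 1

426 = 2 × 3 × 71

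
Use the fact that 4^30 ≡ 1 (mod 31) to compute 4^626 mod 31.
By Fermat: 4^{30} ≡ 1 (mod 31). 626 ≡ 26 (mod 30). So 4^{626} ≡ 4^{26} ≡ 4 (mod 31)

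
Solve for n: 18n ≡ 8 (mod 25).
6

Since gcd(18, 25) = 1 divides 8, a solution exists.
Multiply both sides by the inverse of 18 mod 25:
  18^(-1) mod 25 = 7
  x ≡ 7 × 8 ≡ 56 ≡ 6 (mod 25)
Verification: 18 × 6 = 108 = 4 × 25 + 8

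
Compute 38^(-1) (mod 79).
52

Using Extended Euclidean Algorithm:
gcd(38, 79) = 1
Bezout coefficients: 38 × -27 + 79 × 13 = 1
So 38 × -27 ≡ 1 (mod 79)
The inverse is -27 mod 79 = 52
Verification: 38 × 52 = 1976 = 25 × 79 + 1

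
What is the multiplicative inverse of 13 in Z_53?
49

Using Extended Euclidean Algorithm:
gcd(13, 53) = 1
Bezout coefficients: 13 × -4 + 53 × 1 = 1
So 13 × -4 ≡ 1 (mod 53)
The inverse is -4 mod 53 = 49
Verification: 13 × 49 = 637 = 12 × 53 + 1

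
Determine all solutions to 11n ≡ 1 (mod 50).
41

Since gcd(11, 50) = 1 divides 1, a solution exists.
Multiply both sides by the inverse of 11 mod 50:
  11^(-1) mod 50 = 41
  x ≡ 41 × 1 ≡ 41 ≡ 41 (mod 50)
Verification: 11 × 41 = 451 = 9 × 50 + 1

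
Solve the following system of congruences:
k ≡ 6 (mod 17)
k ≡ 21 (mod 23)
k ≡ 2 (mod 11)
2114

Using the Chinese Remainder Theorem:
M = product of moduli = 4301
For equation 1: M_1 = 253, 253 ≡ 15 (mod 17), inverse of 253 mod 17 is 8 (check: 15 × 8 = 120 ≡ 1 (mod 17))
For equation 2: M_2 = 187, 187 ≡ 3 (mod 23), inverse of 187 mod 23 is 8 (check: 3 × 8 = 24 ≡ 1 (mod 23))
For equation 3: M_3 = 391, 391 ≡ 6 (mod 11), inverse of 391 mod 11 is 2 (check: 6 × 2 = 12 ≡ 1 (mod 11))
Combine: k ≡ Σ r_i×M_i×(M_i⁻¹ mod m_i) = 6×253×8 + 21×187×8 + 2×391×2 = 12144 + 31416 + 1564 = 45124
45124 mod 4301 = 2114
k ≡ 2114 (mod 4301)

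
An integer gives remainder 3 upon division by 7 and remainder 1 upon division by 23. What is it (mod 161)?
M = 7 × 23 = 161. M₁ = 23, y₁ ≡ 4 (mod 7). M₂ = 7, y₂ ≡ 10 (mod 23). m = 3×23×4 + 1×7×10 ≡ 24 (mod 161). The smallest positive such number is 24.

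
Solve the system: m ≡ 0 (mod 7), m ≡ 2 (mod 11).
M = 7 × 11 = 77. M₁ = 11, y₁ ≡ 2 (mod 7). M₂ = 7, y₂ ≡ 8 (mod 11). m = 0×11×2 + 2×7×8 ≡ 35 (mod 77)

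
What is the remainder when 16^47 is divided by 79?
Using repeated squaring. 47 = 32 + 8 + 4 + 2 + 1 (binary 101111). Repeated squaring mod 79: 16^1 ≡ 16; 16^2 ≡ 16² = 256 ≡ 19; 16^4 ≡ 19² = 361 ≡ 45; 16^8 ≡ 45² = 2025 ≡ 50; 16^16 ≡ 50² = 2500 ≡ 51; 16^32 ≡ 51² = 2601 ≡ 73. Multiply: 16^47 = 16^32 × 16^8 × 16^4 × 16^2 × 16^1 ≡ 73 × 50 × 45 × 19 × 16 (mod 79): 73 × 50 = 3650 ≡ 16; 16 × 45 = 720 ≡ 9; 9 × 19 = 171 ≡ 13; 13 × 16 = 208 ≡ 50. So 16^47 ≡ 50 (mod 79).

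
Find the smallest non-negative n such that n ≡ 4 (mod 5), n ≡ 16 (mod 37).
164

Using the Chinese Remainder Theorem:
M = product of moduli = 185
For equation 1: M_1 = 37, 37 ≡ 2 (mod 5), inverse of 37 mod 5 is 3 (check: 2 × 3 = 6 ≡ 1 (mod 5))
For equation 2: M_2 = 5, 5 ≡ 5 (mod 37), inverse of 5 mod 37 is 15 (check: 5 × 15 = 75 ≡ 1 (mod 37))
Combine: n ≡ Σ r_i×M_i×(M_i⁻¹ mod m_i) = 4×37×3 + 16×5×15 = 444 + 1200 = 1644
1644 mod 185 = 164
n ≡ 164 (mod 185)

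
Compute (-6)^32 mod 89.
Using repeated squaring. (-6) ≡ 83 (mod 89). 32 = 32 (binary 100000). Repeated squaring mod 89: 83^1 ≡ 83; 83^2 ≡ 83² = 6889 ≡ 36; 83^4 ≡ 36² = 1296 ≡ 50; 83^8 ≡ 50² = 2500 ≡ 8; 83^16 ≡ 8² = 64 ≡ 64; 83^32 ≡ 64² = 4096 ≡ 2. So (-6)^32 ≡ 2 (mod 89).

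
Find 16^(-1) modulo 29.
20

Using Extended Euclidean Algorithm:
gcd(16, 29) = 1
Bezout coefficients: 16 × -9 + 29 × 5 = 1
So 16 × -9 ≡ 1 (mod 29)
The inverse is -9 mod 29 = 20
Verification: 16 × 20 = 320 = 11 × 29 + 1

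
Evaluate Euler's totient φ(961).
930

Prime factorization: 961 = 31^2
Using the formula φ(n) = n × Π(1 - 1/p) for each prime factor p:
φ(961) = 961 × (1 - 1/31)
φ(961) = 930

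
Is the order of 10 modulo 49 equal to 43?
No, the actual order is 42, not 43.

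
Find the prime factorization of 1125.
3^2 × 5^3

Divide by primes starting from smallest:
1125 ÷ 3 = 375
375 ÷ 3 = 125
125 ÷ 5 = 25
25 ÷ 5 = 5
5 ÷ 5 = 1

1125 = 3^2 × 5^3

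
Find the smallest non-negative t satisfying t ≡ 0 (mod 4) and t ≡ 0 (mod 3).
M = 4 × 3 = 12. M₁ = 3, y₁ ≡ 3 (mod 4). M₂ = 4, y₂ ≡ 1 (mod 3). t = 0×3×3 + 0×4×1 ≡ 0 (mod 12)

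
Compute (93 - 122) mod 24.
19

(93 - 122) = -29
-29 mod 24 = 19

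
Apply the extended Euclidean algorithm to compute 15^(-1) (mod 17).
Extended GCD: 15(8) + 17(-7) = 1. So 15^(-1) ≡ 8 ≡ 8 (mod 17). Verify: 15 × 8 = 120 ≡ 1 (mod 17)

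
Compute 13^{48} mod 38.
7

Using successive squaring:
Binary expansion of 48: 110000
Powers of 13 mod 38 (each is the square of the previous):
  13^1 ≡ 13 (mod 38)
  13^2 ≡ 13² = 169 ≡ 17 (mod 38)
  13^4 ≡ 17² = 289 ≡ 23 (mod 38)
  13^8 ≡ 23² = 529 ≡ 35 (mod 38)
  13^16 ≡ 35² = 1225 ≡ 9 (mod 38)
  13^32 ≡ 9² = 81 ≡ 5 (mod 38)
48 = 32 + 16, so 13^48 = 13^32 × 13^16 ≡ 5 × 9 (mod 38)
Multiplying step by step:
  5 × 9 = 45 ≡ 7 (mod 38)
Result: 13^48 ≡ 7 (mod 38)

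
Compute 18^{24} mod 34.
18

Using successive squaring:
Binary expansion of 24: 11000
Powers of 18 mod 34 (each is the square of the previous):
  18^1 ≡ 18 (mod 34)
  18^2 ≡ 18² = 324 ≡ 18 (mod 34)
  18^4 ≡ 18² = 324 ≡ 18 (mod 34)
  18^8 ≡ 18² = 324 ≡ 18 (mod 34)
  18^16 ≡ 18² = 324 ≡ 18 (mod 34)
24 = 16 + 8, so 18^24 = 18^16 × 18^8 ≡ 18 × 18 (mod 34)
Multiplying step by step:
  18 × 18 = 324 ≡ 18 (mod 34)
Result: 18^24 ≡ 18 (mod 34)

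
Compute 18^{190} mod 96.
0

Using successive squaring:
Binary expansion of 190: 10111110
Powers of 18 mod 96 (each is the square of the previous):
  18^1 ≡ 18 (mod 96)
  18^2 ≡ 18² = 324 ≡ 36 (mod 96)
  18^4 ≡ 36² = 1296 ≡ 48 (mod 96)
  18^8 ≡ 48² = 2304 ≡ 0 (mod 96)
  18^16 ≡ 0² = 0 ≡ 0 (mod 96)
  18^32 ≡ 0² = 0 ≡ 0 (mod 96)
  18^64 ≡ 0² = 0 ≡ 0 (mod 96)
  18^128 ≡ 0² = 0 ≡ 0 (mod 96)
190 = 128 + 32 + 16 + 8 + 4 + 2, so 18^190 = 18^128 × 18^32 × 18^16 × 18^8 × 18^4 × 18^2 ≡ 0 × 0 × 0 × 0 × 48 × 36 (mod 96)
Multiplying step by step:
  0 × 0 = 0 ≡ 0 (mod 96)
  0 × 0 = 0 ≡ 0 (mod 96)
  0 × 0 = 0 ≡ 0 (mod 96)
  0 × 48 = 0 ≡ 0 (mod 96)
  0 × 36 = 0 ≡ 0 (mod 96)
Result: 18^190 ≡ 0 (mod 96)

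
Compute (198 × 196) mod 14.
0

(198 × 196) = 38808
38808 mod 14 = 0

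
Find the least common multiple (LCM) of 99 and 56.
5544

First find GCD(99, 56) using the Euclidean algorithm:
99 = 1 × 56 + 43
56 = 1 × 43 + 13
43 = 3 × 13 + 4
13 = 3 × 4 + 1
4 = 4 × 1 + 0
GCD(99, 56) = 1

LCM formula: LCM(a, b) = (a × b) / GCD(a, b)
LCM(99, 56) = (99 × 56) / 1
LCM(99, 56) = 5544 / 1
LCM(99, 56) = 5544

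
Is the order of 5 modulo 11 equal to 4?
No, the actual order is 5, not 4.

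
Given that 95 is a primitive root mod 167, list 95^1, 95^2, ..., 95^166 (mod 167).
g^1, g^2, ..., g^{166} mod 167: {95, 7, 164, 49, 146, 9, 20, 63, 140, 107, 145, 81, 13, 66, 91, 128, 136, 61, 117, 93, 151, 150, 55, 48, 51, 2, 23, 14, 161, 98, 125, 18, 40, 126, 113, 47, 123, 162, 26, 132, 15, 89, 105, 122, 67, 19, 135, 133, 110, 96, 102, 4, 46, 28, 155, 29, 83, 36, 80, 85, 59, 94, 79, 157, 52, 97, 30, 11, 43, 77, 134, 38, 103, 99, 53, 25, 37, 8, 92, 56, 143, 58, 166, 72, 160, 3, 118, 21, 158, 147, 104, 27, 60, 22, 86, 154, 101, 76, 39, 31, 106, 50, 74, 16, 17, 112, 119, 116, 165, 144, 153, 6, 69, 42, 149, 127, 41, 54, 120, 44, 5, 141, 35, 152, 78, 62, 45, 100, 148, 32, 34, 57, 71, 65, 163, 121, 139, 12, 138, 84, 131, 87, 82, 108, 73, 88, 10, 115, 70, 137, 156, 124, 90, 33, 129, 64, 68, 114, 142, 130, 159, 75, 111, 24, 109, 1}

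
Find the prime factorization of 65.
5 × 13

Divide by primes starting from smallest:
65 ÷ 5 = 13
13 ÷ 13 = 1

65 = 5 × 13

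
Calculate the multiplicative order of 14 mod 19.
Powers of 14 mod 19: 14^1≡14, 14^2≡6, 14^3≡8, 14^4≡17, 14^5≡10, 14^6≡7, 14^7≡3, 14^8≡4, 14^9≡18, 14^10≡5, 14^11≡13, 14^12≡11, 14^13≡2, 14^14≡9, 14^15≡12, 14^16≡16, 14^17≡15, 14^18≡1. Order = 18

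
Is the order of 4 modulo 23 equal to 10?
No, the actual order is 11, not 10.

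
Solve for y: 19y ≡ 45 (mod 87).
39

Since gcd(19, 87) = 1 divides 45, a solution exists.
Multiply both sides by the inverse of 19 mod 87:
  19^(-1) mod 87 = 55
  x ≡ 55 × 45 ≡ 2475 ≡ 39 (mod 87)
Verification: 19 × 39 = 741 = 8 × 87 + 45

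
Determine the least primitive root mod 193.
p - 1 = 192 has prime divisors 2, 3. h is a primitive root mod 193 iff h^(192/q) ≢ 1 (mod 193) for each such q.
h = 2: 2^96 ≡ 1, 2^64 ≡ 84 (mod 193); 2^96 ≡ 1, so not a primitive root.
h = 3: 3^96 ≡ 1, 3^64 ≡ 1 (mod 193); 3^96 ≡ 1, so not a primitive root.
h = 4: 4^96 ≡ 1, 4^64 ≡ 108 (mod 193); 4^96 ≡ 1, so not a primitive root.
h = 5: 5^96 ≡ 192, 5^64 ≡ 84 (mod 193); none is 1, so 5 has order 192 and is a primitive root.
The smallest primitive root mod 193 is g = 5.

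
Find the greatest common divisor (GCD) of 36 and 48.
12

Using the Euclidean algorithm:
36 = 0 × 48 + 36
48 = 1 × 36 + 12
36 = 3 × 12 + 0

GCD(36, 48) = 12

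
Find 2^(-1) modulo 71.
36

Using Extended Euclidean Algorithm:
gcd(2, 71) = 1
Bezout coefficients: 2 × -35 + 71 × 1 = 1
So 2 × -35 ≡ 1 (mod 71)
The inverse is -35 mod 71 = 36
Verification: 2 × 36 = 72 = 1 × 71 + 1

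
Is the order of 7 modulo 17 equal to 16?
Yes, ord_17(7) = 16.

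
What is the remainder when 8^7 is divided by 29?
7 = 4 + 2 + 1 (binary 111). Repeated squaring mod 29: 8^1 ≡ 8; 8^2 ≡ 8² = 64 ≡ 6; 8^4 ≡ 6² = 36 ≡ 7. Multiply: 8^7 = 8^4 × 8^2 × 8^1 ≡ 7 × 6 × 8 (mod 29): 7 × 6 = 42 ≡ 13; 13 × 8 = 104 ≡ 17. So 8^7 ≡ 17 (mod 29).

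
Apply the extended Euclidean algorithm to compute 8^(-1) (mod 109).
Extended GCD: 8(41) + 109(-3) = 1. So 8^(-1) ≡ 41 ≡ 41 (mod 109). Verify: 8 × 41 = 328 ≡ 1 (mod 109)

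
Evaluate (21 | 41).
(21/41) = 21^{20} mod 41 = 1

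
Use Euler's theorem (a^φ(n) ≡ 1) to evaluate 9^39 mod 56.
By Euler: 9^{24} ≡ 1 (mod 56) since gcd(9, 56) = 1. 39 = 1×24 + 15. So 9^{39} ≡ 9^{15} ≡ 1 (mod 56)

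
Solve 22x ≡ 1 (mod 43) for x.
2

Using Extended Euclidean Algorithm:
gcd(22, 43) = 1
Bezout coefficients: 22 × 2 + 43 × -1 = 1
So 22 × 2 ≡ 1 (mod 43)
The inverse is 2 mod 43 = 2
Verification: 22 × 2 = 44 = 1 × 43 + 1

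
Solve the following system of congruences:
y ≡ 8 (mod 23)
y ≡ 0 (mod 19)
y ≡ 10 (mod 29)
10450

Using the Chinese Remainder Theorem:
M = product of moduli = 12673
For equation 1: M_1 = 551, 551 ≡ 22 (mod 23), inverse of 551 mod 23 is 22 (check: 22 × 22 = 484 ≡ 1 (mod 23))
For equation 2: M_2 = 667, 667 ≡ 2 (mod 19), inverse of 667 mod 19 is 10 (check: 2 × 10 = 20 ≡ 1 (mod 19))
For equation 3: M_3 = 437, 437 ≡ 2 (mod 29), inverse of 437 mod 29 is 15 (check: 2 × 15 = 30 ≡ 1 (mod 29))
Combine: y ≡ Σ r_i×M_i×(M_i⁻¹ mod m_i) = 8×551×22 + 0×667×10 + 10×437×15 = 96976 + 0 + 65550 = 162526
162526 mod 12673 = 10450
y ≡ 10450 (mod 12673)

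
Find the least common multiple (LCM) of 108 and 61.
6588

First find GCD(108, 61) using the Euclidean algorithm:
108 = 1 × 61 + 47
61 = 1 × 47 + 14
47 = 3 × 14 + 5
14 = 2 × 5 + 4
5 = 1 × 4 + 1
4 = 4 × 1 + 0
GCD(108, 61) = 1

LCM formula: LCM(a, b) = (a × b) / GCD(a, b)
LCM(108, 61) = (108 × 61) / 1
LCM(108, 61) = 6588 / 1
LCM(108, 61) = 6588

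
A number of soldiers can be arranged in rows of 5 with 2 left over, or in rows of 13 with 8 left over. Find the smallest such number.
M = 5 × 13 = 65. M₁ = 13, y₁ ≡ 2 (mod 5). M₂ = 5, y₂ ≡ 8 (mod 13). k = 2×13×2 + 8×5×8 ≡ 47 (mod 65). The smallest positive such number is 47.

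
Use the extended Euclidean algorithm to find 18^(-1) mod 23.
Extended GCD: 18(9) + 23(-7) = 1. So 18^(-1) ≡ 9 ≡ 9 (mod 23). Verify: 18 × 9 = 162 ≡ 1 (mod 23)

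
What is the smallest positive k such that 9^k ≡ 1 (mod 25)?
Powers of 9 mod 25: 9^1≡9, 9^2≡6, 9^3≡4, 9^4≡11, 9^5≡24, 9^6≡16, 9^7≡19, 9^8≡21, 9^9≡14, 9^10≡1. Order = 10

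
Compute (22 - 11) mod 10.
1

(22 - 11) = 11
11 mod 10 = 1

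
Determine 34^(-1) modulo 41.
34^(-1) ≡ 35 (mod 41). Verification: 34 × 35 = 1190 ≡ 1 (mod 41)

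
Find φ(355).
280

Prime factorization: 355 = 5 × 71
Using the formula φ(n) = n × Π(1 - 1/p) for each prime factor p:
φ(355) = 355 × (1 - 1/5) × (1 - 1/71)
φ(355) = 280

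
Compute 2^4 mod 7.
4 = 4 (binary 100). Repeated squaring mod 7: 2^1 ≡ 2; 2^2 ≡ 2² = 4 ≡ 4; 2^4 ≡ 4² = 16 ≡ 2. So 2^4 ≡ 2 (mod 7).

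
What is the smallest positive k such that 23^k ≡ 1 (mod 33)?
Powers of 23 mod 33: 23^1≡23, 23^2≡1. Order = 2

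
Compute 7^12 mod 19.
Using repeated squaring. 12 = 8 + 4 (binary 1100). Repeated squaring mod 19: 7^1 ≡ 7; 7^2 ≡ 7² = 49 ≡ 11; 7^4 ≡ 11² = 121 ≡ 7; 7^8 ≡ 7² = 49 ≡ 11. Multiply: 7^12 = 7^8 × 7^4 ≡ 11 × 7 (mod 19): 11 × 7 = 77 ≡ 1. So 7^12 ≡ 1 (mod 19).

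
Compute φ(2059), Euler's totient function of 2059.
1960

Prime factorization: 2059 = 29 × 71
Using the formula φ(n) = n × Π(1 - 1/p) for each prime factor p:
φ(2059) = 2059 × (1 - 1/29) × (1 - 1/71)
φ(2059) = 1960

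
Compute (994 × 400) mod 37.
35

(994 × 400) = 397600
397600 mod 37 = 35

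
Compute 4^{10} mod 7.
4

Using successive squaring:
Binary expansion of 10: 1010
Powers of 4 mod 7 (each is the square of the previous):
  4^1 ≡ 4 (mod 7)
  4^2 ≡ 4² = 16 ≡ 2 (mod 7)
  4^4 ≡ 2² = 4 ≡ 4 (mod 7)
  4^8 ≡ 4² = 16 ≡ 2 (mod 7)
10 = 8 + 2, so 4^10 = 4^8 × 4^2 ≡ 2 × 2 (mod 7)
Multiplying step by step:
  2 × 2 = 4 ≡ 4 (mod 7)
Result: 4^10 ≡ 4 (mod 7)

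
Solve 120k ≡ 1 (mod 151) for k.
120^(-1) ≡ 112 (mod 151). Verification: 120 × 112 = 13440 ≡ 1 (mod 151)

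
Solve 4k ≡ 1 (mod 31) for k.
8

Using Extended Euclidean Algorithm:
gcd(4, 31) = 1
Bezout coefficients: 4 × 8 + 31 × -1 = 1
So 4 × 8 ≡ 1 (mod 31)
The inverse is 8 mod 31 = 8
Verification: 4 × 8 = 32 = 1 × 31 + 1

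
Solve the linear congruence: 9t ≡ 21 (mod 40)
29

Since gcd(9, 40) = 1 divides 21, a solution exists.
Multiply both sides by the inverse of 9 mod 40:
  9^(-1) mod 40 = 9
  x ≡ 9 × 21 ≡ 189 ≡ 29 (mod 40)
Verification: 9 × 29 = 261 = 6 × 40 + 21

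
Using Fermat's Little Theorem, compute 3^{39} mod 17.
11

By Fermat's Little Theorem, a^(p-1) ≡ 1 (mod p) for prime p and gcd(a, p) = 1
Here p = 17, so 3^16 ≡ 1 (mod 17)
We can reduce the exponent: 39 mod 16 = 7
So 3^39 ≡ 3^7 (mod 17)
Computing: 3^7 mod 17 = 11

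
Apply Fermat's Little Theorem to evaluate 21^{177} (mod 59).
57

By Fermat's Little Theorem, a^(p-1) ≡ 1 (mod p) for prime p and gcd(a, p) = 1
Here p = 59, so 21^58 ≡ 1 (mod 59)
We can reduce the exponent: 177 mod 58 = 3
So 21^177 ≡ 21^3 (mod 59)
Computing: 21^3 mod 59 = 57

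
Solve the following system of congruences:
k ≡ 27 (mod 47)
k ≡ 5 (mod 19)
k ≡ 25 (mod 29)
25313

Using the Chinese Remainder Theorem:
M = product of moduli = 25897
For equation 1: M_1 = 551, 551 ≡ 34 (mod 47), inverse of 551 mod 47 is 18 (check: 34 × 18 = 612 ≡ 1 (mod 47))
For equation 2: M_2 = 1363, 1363 ≡ 14 (mod 19), inverse of 1363 mod 19 is 15 (check: 14 × 15 = 210 ≡ 1 (mod 19))
For equation 3: M_3 = 893, 893 ≡ 23 (mod 29), inverse of 893 mod 29 is 24 (check: 23 × 24 = 552 ≡ 1 (mod 29))
Combine: k ≡ Σ r_i×M_i×(M_i⁻¹ mod m_i) = 27×551×18 + 5×1363×15 + 25×893×24 = 267786 + 102225 + 535800 = 905811
905811 mod 25897 = 25313
k ≡ 25313 (mod 25897)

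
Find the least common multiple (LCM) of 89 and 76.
6764

First find GCD(89, 76) using the Euclidean algorithm:
89 = 1 × 76 + 13
76 = 5 × 13 + 11
13 = 1 × 11 + 2
11 = 5 × 2 + 1
2 = 2 × 1 + 0
GCD(89, 76) = 1

LCM formula: LCM(a, b) = (a × b) / GCD(a, b)
LCM(89, 76) = (89 × 76) / 1
LCM(89, 76) = 6764 / 1
LCM(89, 76) = 6764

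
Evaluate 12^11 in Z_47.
Using repeated squaring. 11 = 8 + 2 + 1 (binary 1011). Repeated squaring mod 47: 12^1 ≡ 12; 12^2 ≡ 12² = 144 ≡ 3; 12^4 ≡ 3² = 9 ≡ 9; 12^8 ≡ 9² = 81 ≡ 34. Multiply: 12^11 = 12^8 × 12^2 × 12^1 ≡ 34 × 3 × 12 (mod 47): 34 × 3 = 102 ≡ 8; 8 × 12 = 96 ≡ 2. So 12^11 ≡ 2 (mod 47).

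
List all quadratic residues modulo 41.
QRs mod 41: {1, 2, 4, 5, 8, 9, 10, 16, 18, 20, 21, 23, 25, 31, 32, 33, 36, 37, 39, 40}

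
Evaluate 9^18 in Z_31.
Using repeated squaring. 18 = 16 + 2 (binary 10010). Repeated squaring mod 31: 9^1 ≡ 9; 9^2 ≡ 9² = 81 ≡ 19; 9^4 ≡ 19² = 361 ≡ 20; 9^8 ≡ 20² = 400 ≡ 28; 9^16 ≡ 28² = 784 ≡ 9. Multiply: 9^18 = 9^16 × 9^2 ≡ 9 × 19 (mod 31): 9 × 19 = 171 ≡ 16. So 9^18 ≡ 16 (mod 31).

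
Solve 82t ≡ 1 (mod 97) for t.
84

Using Extended Euclidean Algorithm:
gcd(82, 97) = 1
Bezout coefficients: 82 × -13 + 97 × 11 = 1
So 82 × -13 ≡ 1 (mod 97)
The inverse is -13 mod 97 = 84
Verification: 82 × 84 = 6888 = 71 × 97 + 1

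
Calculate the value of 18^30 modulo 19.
Using Fermat: 18^{18} ≡ 1 (mod 19). 30 ≡ 12 (mod 18). So 18^{30} ≡ 18^{12} ≡ 1 (mod 19)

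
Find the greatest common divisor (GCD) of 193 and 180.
1

Using the Euclidean algorithm:
193 = 1 × 180 + 13
180 = 13 × 13 + 11
13 = 1 × 11 + 2
11 = 5 × 2 + 1
2 = 2 × 1 + 0

GCD(193, 180) = 1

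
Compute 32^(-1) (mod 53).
5

Using Extended Euclidean Algorithm:
gcd(32, 53) = 1
Bezout coefficients: 32 × 5 + 53 × -3 = 1
So 32 × 5 ≡ 1 (mod 53)
The inverse is 5 mod 53 = 5
Verification: 32 × 5 = 160 = 3 × 53 + 1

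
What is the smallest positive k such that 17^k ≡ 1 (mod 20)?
Powers of 17 mod 20: 17^1≡17, 17^2≡9, 17^3≡13, 17^4≡1. Order = 4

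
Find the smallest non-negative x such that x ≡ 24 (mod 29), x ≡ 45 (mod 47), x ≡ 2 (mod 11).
3852

Using the Chinese Remainder Theorem:
M = product of moduli = 14993
For equation 1: M_1 = 517, 517 ≡ 24 (mod 29), inverse of 517 mod 29 is 23 (check: 24 × 23 = 552 ≡ 1 (mod 29))
For equation 2: M_2 = 319, 319 ≡ 37 (mod 47), inverse of 319 mod 47 is 14 (check: 37 × 14 = 518 ≡ 1 (mod 47))
For equation 3: M_3 = 1363, 1363 ≡ 10 (mod 11), inverse of 1363 mod 11 is 10 (check: 10 × 10 = 100 ≡ 1 (mod 11))
Combine: x ≡ Σ r_i×M_i×(M_i⁻¹ mod m_i) = 24×517×23 + 45×319×14 + 2×1363×10 = 285384 + 200970 + 27260 = 513614
513614 mod 14993 = 3852
x ≡ 3852 (mod 14993)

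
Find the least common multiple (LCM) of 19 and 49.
931

First find GCD(19, 49) using the Euclidean algorithm:
19 = 0 × 49 + 19
49 = 2 × 19 + 11
19 = 1 × 11 + 8
11 = 1 × 8 + 3
8 = 2 × 3 + 2
3 = 1 × 2 + 1
2 = 2 × 1 + 0
GCD(19, 49) = 1

LCM formula: LCM(a, b) = (a × b) / GCD(a, b)
LCM(19, 49) = (19 × 49) / 1
LCM(19, 49) = 931 / 1
LCM(19, 49) = 931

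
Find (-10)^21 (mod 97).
Using repeated squaring. (-10) ≡ 87 (mod 97). 21 = 16 + 4 + 1 (binary 10101). Repeated squaring mod 97: 87^1 ≡ 87; 87^2 ≡ 87² = 7569 ≡ 3; 87^4 ≡ 3² = 9 ≡ 9; 87^8 ≡ 9² = 81 ≡ 81; 87^16 ≡ 81² = 6561 ≡ 62. Multiply: (-10)^21 ≡ 87^16 × 87^4 × 87^1 ≡ 62 × 9 × 87 (mod 97): 62 × 9 = 558 ≡ 73; 73 × 87 = 6351 ≡ 46. So (-10)^21 ≡ 46 (mod 97).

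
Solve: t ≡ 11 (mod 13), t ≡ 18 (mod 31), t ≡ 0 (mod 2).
M = 13 × 31 × 2 = 806. M₁ = 62, y₁ ≡ 4 (mod 13). M₂ = 26, y₂ ≡ 6 (mod 31). M₃ = 403, y₃ ≡ 1 (mod 2). t = 11×62×4 + 18×26×6 + 0×403×1 ≡ 700 (mod 806)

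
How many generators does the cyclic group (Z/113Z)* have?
48

The number of primitive roots modulo p is φ(p-1) = φ(112)
φ(112) = 48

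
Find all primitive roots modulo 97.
Primitive roots mod 97: {5, 7, 10, 13, 14, 15, 17, 21, 23, 26, 29, 37, 38, 39, 40, 41, 56, 57, 58, 59, 60, 68, 71, 74, 76, 80, 82, 83, 84, 87, 90, 92}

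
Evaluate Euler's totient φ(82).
40

Prime factorization: 82 = 2 × 41
Using the formula φ(n) = n × Π(1 - 1/p) for each prime factor p:
φ(82) = 82 × (1 - 1/2) × (1 - 1/41)
φ(82) = 40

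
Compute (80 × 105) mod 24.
0

(80 × 105) = 8400
8400 mod 24 = 0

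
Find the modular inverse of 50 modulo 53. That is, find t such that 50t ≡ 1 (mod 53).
35

Using Extended Euclidean Algorithm:
gcd(50, 53) = 1
Bezout coefficients: 50 × -18 + 53 × 17 = 1
So 50 × -18 ≡ 1 (mod 53)
The inverse is -18 mod 53 = 35
Verification: 50 × 35 = 1750 = 33 × 53 + 1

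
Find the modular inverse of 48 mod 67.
48^(-1) ≡ 7 (mod 67). Verification: 48 × 7 = 336 ≡ 1 (mod 67)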